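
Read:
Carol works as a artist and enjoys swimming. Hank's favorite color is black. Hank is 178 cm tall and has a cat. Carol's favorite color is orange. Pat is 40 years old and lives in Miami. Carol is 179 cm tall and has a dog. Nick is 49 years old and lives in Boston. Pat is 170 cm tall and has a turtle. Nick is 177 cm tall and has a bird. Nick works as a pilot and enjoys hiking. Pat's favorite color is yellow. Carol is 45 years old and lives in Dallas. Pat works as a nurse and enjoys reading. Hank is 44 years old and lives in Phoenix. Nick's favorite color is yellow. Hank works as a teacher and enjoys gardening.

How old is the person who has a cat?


Person with cat is Hank, age 44

44


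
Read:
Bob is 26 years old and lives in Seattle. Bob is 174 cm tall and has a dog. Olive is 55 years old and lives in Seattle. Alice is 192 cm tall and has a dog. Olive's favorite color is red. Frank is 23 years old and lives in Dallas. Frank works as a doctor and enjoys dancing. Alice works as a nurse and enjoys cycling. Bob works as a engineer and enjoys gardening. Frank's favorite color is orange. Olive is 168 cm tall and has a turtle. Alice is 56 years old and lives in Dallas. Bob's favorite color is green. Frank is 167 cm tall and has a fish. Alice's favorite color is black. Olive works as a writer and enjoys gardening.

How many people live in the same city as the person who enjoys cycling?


Person with hobby cycling is Alice, city Dallas. Count = 2

2


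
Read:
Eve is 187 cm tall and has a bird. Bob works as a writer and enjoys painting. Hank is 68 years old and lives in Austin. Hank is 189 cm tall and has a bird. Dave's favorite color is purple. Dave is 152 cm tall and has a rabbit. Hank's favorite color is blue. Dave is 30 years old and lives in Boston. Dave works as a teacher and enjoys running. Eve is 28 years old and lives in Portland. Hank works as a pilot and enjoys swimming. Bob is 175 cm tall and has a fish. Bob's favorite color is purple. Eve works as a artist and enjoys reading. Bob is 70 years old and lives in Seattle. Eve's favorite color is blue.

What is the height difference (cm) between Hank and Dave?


|189 - 152| = 37

37


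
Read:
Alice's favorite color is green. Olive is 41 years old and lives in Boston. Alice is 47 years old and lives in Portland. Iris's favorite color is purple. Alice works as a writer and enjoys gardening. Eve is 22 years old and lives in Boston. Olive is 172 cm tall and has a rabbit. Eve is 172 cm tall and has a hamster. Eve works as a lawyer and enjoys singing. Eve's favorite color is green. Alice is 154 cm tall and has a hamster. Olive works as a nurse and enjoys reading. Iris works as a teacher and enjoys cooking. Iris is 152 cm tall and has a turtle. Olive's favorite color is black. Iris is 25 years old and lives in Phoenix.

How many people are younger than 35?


Filter: 2

2


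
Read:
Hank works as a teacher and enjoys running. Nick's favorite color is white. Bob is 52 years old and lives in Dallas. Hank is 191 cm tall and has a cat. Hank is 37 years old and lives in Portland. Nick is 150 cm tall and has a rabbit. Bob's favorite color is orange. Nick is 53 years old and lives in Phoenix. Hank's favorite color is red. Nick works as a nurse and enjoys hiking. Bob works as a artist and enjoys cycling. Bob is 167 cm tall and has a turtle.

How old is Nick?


Nick is 53 years old

53


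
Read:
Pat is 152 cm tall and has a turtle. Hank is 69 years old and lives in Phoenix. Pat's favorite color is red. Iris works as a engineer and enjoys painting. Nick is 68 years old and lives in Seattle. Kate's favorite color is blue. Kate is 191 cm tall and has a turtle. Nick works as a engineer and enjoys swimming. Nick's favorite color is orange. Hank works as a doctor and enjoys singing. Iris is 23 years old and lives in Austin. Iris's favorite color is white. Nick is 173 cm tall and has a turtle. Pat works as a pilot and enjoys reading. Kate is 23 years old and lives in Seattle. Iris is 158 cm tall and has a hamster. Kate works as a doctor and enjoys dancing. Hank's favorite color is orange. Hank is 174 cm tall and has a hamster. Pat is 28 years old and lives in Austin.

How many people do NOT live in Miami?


Not in Miami: 5

5


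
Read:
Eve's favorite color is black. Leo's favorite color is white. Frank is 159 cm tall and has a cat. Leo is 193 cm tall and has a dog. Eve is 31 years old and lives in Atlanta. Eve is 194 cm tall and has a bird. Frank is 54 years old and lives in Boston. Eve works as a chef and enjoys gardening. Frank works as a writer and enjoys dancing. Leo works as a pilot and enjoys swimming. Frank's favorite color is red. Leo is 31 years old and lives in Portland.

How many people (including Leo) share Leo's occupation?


Leo is a pilot. Count = 1

1


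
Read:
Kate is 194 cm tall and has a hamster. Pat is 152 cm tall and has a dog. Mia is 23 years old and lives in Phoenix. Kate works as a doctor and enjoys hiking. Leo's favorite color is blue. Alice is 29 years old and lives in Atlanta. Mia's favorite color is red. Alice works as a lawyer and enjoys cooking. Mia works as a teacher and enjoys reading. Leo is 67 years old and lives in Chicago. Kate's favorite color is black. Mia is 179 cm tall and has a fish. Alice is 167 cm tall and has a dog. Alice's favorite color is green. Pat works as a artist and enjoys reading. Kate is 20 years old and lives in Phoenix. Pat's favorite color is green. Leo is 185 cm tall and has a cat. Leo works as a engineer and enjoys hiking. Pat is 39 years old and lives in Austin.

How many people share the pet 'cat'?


Count: 1

1


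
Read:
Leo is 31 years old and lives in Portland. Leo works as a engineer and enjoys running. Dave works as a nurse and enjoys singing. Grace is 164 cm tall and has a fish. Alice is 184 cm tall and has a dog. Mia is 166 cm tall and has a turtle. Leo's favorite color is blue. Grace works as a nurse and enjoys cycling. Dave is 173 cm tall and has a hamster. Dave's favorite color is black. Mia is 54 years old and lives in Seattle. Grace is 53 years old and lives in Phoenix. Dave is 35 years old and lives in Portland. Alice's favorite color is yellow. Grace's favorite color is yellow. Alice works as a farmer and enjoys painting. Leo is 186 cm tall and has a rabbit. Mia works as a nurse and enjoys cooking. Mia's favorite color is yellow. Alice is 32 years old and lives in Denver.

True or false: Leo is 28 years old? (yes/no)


Leo is actually 31. no

no


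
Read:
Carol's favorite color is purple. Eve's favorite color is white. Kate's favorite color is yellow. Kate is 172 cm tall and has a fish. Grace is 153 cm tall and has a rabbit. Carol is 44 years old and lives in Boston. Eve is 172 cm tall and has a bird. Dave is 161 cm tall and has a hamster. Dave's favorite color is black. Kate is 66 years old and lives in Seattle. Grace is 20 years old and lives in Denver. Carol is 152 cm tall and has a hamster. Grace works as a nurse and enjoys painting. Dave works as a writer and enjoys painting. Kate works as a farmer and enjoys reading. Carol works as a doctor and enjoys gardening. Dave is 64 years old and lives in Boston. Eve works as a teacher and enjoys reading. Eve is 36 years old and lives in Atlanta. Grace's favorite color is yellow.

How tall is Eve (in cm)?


Eve is 172 cm tall

172


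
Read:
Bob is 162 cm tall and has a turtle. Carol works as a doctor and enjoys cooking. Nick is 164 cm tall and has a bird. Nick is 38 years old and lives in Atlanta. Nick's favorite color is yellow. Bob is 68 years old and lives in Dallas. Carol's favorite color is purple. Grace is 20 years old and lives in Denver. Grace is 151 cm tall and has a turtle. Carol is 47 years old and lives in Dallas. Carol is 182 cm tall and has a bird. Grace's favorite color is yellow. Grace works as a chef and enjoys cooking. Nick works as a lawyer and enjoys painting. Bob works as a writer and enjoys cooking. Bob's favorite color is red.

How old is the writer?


The writer is Bob, age 68

68


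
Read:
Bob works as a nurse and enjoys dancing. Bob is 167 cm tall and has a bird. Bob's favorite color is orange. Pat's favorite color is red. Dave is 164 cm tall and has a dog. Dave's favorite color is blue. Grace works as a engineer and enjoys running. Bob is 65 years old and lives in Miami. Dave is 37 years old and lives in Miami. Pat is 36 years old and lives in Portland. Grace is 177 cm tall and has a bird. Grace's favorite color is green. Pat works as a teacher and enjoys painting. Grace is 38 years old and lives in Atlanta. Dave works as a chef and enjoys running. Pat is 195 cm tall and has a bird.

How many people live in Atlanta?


Count in Atlanta: 1

1


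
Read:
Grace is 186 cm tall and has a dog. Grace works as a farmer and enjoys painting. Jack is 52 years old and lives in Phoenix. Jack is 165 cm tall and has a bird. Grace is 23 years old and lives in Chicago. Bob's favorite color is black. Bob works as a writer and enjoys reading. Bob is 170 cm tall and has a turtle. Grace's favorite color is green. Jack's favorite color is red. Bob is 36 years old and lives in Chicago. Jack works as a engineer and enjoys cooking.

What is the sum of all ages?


23+36+52 = 111

111


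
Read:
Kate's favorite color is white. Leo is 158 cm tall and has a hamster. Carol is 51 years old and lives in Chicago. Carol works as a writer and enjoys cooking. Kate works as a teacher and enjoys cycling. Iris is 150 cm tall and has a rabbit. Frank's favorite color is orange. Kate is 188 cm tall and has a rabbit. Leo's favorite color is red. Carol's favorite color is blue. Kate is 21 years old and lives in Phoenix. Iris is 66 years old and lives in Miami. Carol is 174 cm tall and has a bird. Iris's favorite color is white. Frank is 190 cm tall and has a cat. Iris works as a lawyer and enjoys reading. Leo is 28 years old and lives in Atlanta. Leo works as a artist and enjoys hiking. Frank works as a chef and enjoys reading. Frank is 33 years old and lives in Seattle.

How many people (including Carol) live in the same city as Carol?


Carol lives in Chicago. Count = 1

1


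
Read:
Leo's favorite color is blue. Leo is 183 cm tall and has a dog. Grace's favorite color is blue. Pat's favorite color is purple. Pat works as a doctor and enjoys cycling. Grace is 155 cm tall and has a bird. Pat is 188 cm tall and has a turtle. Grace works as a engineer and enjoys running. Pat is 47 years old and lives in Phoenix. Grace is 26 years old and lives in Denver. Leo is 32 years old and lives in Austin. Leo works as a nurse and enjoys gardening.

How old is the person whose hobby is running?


Person with hobby=running is Grace, age 26

26


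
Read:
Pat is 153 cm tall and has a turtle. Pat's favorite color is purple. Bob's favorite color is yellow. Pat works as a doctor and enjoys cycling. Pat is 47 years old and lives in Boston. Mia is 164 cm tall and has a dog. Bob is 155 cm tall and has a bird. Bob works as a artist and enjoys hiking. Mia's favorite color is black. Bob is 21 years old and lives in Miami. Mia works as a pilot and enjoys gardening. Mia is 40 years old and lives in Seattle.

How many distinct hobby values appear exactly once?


Unique hobby values: 3

3


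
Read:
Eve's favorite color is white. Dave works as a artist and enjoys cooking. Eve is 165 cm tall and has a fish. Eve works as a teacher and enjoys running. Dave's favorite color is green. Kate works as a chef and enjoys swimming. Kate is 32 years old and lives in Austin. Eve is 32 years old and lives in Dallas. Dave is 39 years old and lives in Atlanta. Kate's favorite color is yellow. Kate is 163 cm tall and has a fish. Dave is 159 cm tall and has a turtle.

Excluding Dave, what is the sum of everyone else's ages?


Sum (excluding Dave): 64

64


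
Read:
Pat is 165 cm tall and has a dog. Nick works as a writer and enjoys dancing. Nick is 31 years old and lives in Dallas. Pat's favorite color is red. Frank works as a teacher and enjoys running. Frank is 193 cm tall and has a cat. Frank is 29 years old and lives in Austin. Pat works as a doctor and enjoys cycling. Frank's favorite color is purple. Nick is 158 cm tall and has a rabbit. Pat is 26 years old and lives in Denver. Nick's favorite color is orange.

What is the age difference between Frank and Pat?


|29 - 26| = 3

3


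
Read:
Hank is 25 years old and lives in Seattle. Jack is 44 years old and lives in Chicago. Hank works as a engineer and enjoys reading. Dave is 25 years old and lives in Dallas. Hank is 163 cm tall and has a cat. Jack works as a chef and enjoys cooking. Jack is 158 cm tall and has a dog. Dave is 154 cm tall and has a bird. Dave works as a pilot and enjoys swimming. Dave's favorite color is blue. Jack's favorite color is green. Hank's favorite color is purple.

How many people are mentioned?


People: Hank, Dave, Jack. Count = 3

3


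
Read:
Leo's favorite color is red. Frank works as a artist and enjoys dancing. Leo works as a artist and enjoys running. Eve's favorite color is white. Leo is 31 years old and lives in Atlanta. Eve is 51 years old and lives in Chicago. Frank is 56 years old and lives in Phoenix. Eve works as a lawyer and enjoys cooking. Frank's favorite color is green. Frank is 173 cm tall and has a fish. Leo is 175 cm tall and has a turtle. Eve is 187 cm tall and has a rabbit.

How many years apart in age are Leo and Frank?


31 vs 56, diff = 25

25


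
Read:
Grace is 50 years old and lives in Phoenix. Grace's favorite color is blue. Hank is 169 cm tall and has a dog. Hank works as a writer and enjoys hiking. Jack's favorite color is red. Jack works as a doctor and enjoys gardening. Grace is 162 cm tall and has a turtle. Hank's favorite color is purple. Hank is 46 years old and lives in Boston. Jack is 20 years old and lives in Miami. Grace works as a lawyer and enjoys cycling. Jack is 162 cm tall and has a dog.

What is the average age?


Sum=116, n=3, avg=38.67

38.67


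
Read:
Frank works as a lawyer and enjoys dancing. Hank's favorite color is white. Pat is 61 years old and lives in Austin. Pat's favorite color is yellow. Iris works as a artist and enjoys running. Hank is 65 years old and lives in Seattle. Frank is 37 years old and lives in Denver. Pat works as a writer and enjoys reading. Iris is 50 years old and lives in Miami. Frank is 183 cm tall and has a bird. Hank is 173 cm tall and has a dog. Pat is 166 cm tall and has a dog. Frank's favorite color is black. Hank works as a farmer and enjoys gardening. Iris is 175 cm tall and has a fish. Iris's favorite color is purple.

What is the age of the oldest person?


Oldest: Hank at 65

65


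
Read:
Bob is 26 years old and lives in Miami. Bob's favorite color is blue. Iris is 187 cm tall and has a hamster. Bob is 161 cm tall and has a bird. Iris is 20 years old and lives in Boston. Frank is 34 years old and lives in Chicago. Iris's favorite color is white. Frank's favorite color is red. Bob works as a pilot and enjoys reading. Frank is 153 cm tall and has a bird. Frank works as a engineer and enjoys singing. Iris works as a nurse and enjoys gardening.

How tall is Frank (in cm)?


Frank is 153 cm tall

153


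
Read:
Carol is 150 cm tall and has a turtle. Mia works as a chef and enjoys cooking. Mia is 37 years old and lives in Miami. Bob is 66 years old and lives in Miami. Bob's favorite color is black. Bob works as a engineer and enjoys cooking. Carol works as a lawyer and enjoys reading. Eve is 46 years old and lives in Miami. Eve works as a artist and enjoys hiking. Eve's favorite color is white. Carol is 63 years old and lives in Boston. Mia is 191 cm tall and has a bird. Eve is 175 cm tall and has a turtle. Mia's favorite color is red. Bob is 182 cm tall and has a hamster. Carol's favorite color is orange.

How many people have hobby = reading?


Count: 1

1


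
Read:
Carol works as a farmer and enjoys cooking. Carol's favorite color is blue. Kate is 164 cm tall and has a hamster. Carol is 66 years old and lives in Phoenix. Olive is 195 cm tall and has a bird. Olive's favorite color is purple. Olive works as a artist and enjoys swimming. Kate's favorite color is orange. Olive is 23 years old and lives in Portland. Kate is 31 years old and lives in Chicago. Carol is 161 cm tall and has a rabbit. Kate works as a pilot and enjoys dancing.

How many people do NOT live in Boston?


Not in Boston: 3

3


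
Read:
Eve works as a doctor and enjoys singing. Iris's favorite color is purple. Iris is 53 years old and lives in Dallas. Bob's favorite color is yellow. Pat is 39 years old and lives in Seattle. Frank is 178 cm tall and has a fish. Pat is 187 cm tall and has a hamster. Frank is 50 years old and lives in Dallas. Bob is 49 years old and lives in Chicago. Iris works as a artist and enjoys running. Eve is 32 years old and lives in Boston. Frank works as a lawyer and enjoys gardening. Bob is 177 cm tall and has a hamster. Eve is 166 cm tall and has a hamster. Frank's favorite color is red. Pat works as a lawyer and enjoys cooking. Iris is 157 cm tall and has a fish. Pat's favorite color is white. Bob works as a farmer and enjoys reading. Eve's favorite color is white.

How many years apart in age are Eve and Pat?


32 vs 39, diff = 7

7


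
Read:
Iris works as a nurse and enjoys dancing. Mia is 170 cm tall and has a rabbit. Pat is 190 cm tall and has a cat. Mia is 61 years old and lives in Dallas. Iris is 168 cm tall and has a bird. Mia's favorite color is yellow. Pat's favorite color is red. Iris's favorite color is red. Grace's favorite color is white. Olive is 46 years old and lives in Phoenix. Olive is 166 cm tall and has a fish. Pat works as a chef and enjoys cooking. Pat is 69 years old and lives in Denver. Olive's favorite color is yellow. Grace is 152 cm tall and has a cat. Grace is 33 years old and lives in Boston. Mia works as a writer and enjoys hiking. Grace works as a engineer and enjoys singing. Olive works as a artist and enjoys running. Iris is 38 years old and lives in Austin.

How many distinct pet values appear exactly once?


Unique pet values: 3

3


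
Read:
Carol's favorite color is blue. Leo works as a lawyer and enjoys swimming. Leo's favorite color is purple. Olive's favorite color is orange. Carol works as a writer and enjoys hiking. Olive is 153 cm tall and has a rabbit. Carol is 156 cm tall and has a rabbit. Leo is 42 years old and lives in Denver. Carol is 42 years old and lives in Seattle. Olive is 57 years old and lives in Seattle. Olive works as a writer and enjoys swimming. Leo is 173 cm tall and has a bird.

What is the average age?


Sum=141, n=3, avg=47

47


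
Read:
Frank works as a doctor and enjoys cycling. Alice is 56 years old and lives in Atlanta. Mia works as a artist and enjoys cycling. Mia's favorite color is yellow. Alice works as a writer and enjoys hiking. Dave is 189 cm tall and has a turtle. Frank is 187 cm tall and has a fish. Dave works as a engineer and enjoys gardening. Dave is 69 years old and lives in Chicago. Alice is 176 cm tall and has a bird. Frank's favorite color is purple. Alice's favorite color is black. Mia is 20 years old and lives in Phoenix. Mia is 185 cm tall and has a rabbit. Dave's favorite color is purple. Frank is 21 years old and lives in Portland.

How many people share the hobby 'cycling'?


Count: 2

2


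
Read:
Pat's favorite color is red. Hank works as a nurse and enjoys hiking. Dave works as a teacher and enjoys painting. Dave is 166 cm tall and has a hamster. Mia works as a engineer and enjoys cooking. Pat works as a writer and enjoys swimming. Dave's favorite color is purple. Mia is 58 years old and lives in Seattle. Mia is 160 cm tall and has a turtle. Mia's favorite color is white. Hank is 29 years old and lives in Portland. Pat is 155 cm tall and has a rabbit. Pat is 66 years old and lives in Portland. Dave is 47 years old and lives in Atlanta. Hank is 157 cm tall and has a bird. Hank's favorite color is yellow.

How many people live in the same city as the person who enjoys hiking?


Person with hobby hiking is Hank, city Portland. Count = 2

2


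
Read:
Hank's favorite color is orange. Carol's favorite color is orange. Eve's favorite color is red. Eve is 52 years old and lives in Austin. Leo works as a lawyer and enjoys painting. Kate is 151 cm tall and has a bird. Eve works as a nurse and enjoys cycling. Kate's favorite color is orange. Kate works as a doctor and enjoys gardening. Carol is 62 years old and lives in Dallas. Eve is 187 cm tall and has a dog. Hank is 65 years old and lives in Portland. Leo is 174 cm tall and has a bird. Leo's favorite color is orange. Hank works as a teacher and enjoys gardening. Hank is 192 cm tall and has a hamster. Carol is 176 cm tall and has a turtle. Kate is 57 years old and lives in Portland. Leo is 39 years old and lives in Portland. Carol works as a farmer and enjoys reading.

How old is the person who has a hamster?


Person with hamster is Hank, age 65

65


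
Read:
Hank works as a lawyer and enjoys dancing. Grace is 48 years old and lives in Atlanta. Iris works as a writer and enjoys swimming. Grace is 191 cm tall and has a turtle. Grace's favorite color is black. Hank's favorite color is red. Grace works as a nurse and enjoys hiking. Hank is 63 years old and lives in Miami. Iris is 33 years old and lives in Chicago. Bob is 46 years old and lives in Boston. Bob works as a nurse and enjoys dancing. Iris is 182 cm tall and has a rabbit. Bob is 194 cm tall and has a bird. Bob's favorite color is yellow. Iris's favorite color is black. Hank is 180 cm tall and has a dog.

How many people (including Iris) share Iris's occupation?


Iris is a writer. Count = 1

1


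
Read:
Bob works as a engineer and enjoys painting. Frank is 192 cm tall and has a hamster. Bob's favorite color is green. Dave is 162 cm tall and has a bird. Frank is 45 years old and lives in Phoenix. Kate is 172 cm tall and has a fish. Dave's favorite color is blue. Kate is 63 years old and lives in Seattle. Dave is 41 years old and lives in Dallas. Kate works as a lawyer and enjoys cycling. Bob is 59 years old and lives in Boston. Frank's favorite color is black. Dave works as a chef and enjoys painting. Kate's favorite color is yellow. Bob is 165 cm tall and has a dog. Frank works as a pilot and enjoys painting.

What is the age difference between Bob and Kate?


|59 - 63| = 4

4


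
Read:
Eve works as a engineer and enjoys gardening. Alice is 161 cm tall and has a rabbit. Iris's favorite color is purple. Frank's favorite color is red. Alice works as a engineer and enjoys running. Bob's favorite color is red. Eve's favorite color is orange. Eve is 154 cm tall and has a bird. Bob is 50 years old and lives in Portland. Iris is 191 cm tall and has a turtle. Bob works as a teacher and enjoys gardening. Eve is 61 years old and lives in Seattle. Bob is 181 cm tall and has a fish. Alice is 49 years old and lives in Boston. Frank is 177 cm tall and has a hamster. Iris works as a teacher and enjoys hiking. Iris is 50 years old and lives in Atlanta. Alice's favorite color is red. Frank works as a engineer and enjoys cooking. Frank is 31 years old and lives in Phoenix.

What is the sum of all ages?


31+50+49+61+50 = 241

241


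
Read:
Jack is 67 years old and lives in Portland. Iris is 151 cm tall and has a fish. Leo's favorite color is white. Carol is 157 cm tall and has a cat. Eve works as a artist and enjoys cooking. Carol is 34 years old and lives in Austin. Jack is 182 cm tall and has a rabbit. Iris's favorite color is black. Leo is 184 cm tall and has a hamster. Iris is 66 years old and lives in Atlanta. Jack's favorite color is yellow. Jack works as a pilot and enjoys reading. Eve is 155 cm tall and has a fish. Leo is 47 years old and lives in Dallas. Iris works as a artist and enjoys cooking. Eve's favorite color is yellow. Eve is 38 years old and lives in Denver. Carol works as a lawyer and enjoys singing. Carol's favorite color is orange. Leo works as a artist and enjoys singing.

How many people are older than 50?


Filter: 2

2


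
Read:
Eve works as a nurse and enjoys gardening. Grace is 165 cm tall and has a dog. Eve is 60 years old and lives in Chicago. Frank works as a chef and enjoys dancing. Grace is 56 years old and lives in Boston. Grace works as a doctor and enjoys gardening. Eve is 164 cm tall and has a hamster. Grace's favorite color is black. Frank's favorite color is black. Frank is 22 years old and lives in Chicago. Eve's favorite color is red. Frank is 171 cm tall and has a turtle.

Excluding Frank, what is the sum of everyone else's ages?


Sum (excluding Frank): 116

116


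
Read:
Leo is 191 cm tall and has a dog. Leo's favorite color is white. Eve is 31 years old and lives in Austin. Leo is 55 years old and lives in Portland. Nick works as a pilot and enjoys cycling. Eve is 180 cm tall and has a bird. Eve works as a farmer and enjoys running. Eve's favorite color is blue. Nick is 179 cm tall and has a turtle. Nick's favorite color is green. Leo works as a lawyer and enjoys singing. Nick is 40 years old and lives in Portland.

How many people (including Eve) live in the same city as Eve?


Eve lives in Austin. Count = 1

1


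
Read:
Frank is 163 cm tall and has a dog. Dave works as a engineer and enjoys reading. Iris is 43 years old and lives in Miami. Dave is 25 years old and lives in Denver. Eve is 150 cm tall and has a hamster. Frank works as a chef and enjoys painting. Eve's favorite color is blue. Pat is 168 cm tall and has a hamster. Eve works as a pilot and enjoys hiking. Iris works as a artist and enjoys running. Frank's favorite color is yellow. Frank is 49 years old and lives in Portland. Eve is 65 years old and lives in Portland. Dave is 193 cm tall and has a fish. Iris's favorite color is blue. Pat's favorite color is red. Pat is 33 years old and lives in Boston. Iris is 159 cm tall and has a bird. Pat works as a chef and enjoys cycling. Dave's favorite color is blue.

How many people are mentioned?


People: Eve, Pat, Iris, Dave, Frank. Count = 5

5


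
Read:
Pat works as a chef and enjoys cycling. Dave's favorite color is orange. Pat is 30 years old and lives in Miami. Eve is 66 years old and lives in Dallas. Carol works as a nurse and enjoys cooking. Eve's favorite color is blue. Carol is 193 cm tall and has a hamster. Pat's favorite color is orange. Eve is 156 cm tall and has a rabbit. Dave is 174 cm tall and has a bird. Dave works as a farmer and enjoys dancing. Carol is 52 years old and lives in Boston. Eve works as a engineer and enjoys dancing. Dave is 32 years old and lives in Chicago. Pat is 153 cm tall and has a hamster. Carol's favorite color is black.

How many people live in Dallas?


Count in Dallas: 1

1


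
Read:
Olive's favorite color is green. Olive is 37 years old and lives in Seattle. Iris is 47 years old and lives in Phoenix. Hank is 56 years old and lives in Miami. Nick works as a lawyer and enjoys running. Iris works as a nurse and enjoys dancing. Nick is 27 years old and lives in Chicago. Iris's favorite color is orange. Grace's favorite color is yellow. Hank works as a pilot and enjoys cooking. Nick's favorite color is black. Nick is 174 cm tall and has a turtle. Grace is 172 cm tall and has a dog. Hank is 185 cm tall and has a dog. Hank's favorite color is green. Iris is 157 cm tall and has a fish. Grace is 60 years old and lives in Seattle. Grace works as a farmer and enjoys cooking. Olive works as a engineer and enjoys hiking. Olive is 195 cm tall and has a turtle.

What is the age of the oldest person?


Oldest: Grace at 60

60


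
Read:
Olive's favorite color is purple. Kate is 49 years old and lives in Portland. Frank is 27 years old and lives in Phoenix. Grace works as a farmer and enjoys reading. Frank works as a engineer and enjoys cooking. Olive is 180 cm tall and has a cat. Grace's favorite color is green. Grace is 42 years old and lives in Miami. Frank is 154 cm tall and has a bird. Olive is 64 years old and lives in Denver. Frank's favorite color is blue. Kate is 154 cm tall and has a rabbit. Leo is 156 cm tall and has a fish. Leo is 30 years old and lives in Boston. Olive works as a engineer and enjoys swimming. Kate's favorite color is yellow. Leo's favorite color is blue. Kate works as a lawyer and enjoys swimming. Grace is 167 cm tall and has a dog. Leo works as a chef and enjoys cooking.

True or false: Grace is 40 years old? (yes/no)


Grace is actually 42. no

no


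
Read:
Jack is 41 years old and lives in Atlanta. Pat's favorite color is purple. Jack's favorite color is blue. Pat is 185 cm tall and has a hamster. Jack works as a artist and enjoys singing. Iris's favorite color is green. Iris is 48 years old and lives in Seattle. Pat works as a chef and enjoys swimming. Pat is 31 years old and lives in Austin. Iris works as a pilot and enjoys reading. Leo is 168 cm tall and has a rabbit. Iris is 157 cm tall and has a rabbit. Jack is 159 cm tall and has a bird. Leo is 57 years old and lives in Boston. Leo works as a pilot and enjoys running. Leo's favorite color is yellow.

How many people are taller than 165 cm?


Taller than 165: 2

2


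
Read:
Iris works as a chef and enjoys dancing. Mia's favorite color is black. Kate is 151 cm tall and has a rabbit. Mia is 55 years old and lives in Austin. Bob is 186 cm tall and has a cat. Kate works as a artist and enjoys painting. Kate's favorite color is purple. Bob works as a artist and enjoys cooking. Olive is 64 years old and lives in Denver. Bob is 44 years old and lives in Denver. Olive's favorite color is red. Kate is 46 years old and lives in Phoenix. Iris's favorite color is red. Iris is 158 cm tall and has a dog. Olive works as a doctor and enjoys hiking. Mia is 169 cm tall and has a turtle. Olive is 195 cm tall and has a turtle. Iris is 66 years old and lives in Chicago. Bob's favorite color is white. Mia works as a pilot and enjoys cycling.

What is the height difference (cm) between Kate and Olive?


|151 - 195| = 44

44


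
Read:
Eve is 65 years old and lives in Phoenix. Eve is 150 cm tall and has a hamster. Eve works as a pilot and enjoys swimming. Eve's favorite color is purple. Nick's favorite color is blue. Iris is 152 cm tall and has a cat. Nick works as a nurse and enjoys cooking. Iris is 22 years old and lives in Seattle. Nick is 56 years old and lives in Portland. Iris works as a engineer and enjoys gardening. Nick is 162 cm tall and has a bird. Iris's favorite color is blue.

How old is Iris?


Iris is 22 years old

22


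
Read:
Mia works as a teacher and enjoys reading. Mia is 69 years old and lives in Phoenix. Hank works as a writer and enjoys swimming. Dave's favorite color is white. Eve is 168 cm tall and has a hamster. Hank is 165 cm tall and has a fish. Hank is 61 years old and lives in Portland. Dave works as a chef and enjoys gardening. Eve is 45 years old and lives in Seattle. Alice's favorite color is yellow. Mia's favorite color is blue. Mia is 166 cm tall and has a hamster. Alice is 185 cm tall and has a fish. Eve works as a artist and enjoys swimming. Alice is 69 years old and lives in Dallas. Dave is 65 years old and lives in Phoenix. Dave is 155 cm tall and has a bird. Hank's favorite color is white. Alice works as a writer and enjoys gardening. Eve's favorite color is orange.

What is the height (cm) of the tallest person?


Tallest: Alice at 185 cm

185


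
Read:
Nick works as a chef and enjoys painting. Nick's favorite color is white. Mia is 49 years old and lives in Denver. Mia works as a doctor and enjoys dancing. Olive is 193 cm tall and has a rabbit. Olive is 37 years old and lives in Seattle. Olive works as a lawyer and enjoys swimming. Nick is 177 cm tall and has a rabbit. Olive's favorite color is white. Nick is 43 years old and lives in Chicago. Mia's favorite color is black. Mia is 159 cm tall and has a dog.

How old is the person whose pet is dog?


Person with pet=dog is Mia, age 49

49


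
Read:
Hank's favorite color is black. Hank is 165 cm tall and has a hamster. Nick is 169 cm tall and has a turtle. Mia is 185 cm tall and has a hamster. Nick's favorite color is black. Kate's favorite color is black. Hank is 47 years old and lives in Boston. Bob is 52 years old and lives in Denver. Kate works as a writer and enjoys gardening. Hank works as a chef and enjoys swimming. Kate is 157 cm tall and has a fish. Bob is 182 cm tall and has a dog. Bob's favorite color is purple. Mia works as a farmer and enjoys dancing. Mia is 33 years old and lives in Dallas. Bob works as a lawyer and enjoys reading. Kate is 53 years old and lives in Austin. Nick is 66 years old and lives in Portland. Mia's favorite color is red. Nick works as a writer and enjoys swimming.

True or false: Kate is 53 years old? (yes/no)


Kate is actually 53. yes

yes


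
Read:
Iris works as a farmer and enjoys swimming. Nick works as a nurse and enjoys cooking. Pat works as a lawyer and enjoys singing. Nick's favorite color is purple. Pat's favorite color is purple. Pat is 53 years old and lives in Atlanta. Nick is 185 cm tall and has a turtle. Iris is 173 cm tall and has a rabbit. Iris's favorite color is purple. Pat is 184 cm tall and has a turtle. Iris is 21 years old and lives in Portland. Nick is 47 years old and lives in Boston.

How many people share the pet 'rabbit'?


Count: 1

1


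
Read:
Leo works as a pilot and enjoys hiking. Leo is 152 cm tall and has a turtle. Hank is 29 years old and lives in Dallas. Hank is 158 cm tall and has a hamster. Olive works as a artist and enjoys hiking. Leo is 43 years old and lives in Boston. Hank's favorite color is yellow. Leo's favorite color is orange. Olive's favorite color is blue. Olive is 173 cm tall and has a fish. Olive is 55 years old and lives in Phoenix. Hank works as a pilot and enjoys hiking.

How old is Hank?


Hank is 29 years old

29


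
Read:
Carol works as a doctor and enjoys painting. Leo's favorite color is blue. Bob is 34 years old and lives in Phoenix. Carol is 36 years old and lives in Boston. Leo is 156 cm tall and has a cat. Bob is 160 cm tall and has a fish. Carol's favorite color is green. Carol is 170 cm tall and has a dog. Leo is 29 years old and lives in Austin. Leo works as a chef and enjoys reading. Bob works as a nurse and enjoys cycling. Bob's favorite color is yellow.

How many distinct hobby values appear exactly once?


Unique hobby values: 3

3


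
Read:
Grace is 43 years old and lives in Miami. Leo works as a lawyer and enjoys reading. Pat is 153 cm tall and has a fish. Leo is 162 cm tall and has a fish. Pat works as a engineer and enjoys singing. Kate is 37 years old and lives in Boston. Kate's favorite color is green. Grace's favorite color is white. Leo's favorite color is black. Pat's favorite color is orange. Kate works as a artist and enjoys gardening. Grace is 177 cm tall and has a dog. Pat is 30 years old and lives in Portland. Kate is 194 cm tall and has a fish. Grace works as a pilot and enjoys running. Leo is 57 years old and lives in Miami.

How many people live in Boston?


Count in Boston: 1

1


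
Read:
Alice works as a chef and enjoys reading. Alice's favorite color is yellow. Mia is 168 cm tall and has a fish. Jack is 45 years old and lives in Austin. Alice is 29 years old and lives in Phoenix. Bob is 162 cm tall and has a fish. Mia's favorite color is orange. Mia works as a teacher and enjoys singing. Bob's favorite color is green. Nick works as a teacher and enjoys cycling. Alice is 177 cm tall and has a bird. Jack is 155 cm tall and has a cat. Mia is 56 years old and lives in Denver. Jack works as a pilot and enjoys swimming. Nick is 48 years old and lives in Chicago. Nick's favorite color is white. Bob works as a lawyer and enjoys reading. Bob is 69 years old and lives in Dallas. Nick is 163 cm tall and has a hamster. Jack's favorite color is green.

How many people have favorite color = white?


Count: 1

1


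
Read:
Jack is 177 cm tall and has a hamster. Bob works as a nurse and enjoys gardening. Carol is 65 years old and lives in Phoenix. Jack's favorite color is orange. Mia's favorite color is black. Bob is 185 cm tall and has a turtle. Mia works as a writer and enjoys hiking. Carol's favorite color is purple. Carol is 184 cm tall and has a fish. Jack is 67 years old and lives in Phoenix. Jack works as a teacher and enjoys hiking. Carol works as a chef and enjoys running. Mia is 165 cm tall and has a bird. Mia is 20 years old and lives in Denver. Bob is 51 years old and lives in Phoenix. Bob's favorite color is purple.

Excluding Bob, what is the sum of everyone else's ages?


Sum (excluding Bob): 152

152


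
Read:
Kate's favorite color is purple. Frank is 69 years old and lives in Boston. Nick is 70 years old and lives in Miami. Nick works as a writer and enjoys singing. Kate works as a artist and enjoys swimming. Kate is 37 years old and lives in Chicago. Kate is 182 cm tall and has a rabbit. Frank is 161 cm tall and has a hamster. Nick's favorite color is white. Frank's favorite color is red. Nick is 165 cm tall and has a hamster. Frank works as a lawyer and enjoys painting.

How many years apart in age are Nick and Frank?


70 vs 69, diff = 1

1


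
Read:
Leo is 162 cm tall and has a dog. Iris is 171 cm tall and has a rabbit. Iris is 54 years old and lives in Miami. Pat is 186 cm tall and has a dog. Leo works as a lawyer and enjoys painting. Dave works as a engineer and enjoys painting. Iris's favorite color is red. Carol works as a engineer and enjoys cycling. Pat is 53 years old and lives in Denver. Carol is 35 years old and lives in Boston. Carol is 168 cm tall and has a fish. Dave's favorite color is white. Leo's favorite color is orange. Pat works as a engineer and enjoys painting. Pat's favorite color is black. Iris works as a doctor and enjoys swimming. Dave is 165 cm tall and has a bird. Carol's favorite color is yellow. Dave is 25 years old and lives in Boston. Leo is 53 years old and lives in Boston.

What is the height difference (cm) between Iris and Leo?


|171 - 162| = 9

9


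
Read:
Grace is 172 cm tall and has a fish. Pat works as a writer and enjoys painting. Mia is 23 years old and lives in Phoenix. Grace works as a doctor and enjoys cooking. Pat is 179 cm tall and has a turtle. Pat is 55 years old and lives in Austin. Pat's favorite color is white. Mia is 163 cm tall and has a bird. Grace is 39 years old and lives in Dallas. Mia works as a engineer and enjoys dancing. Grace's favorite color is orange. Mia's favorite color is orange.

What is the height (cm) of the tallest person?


Tallest: Pat at 179 cm

179


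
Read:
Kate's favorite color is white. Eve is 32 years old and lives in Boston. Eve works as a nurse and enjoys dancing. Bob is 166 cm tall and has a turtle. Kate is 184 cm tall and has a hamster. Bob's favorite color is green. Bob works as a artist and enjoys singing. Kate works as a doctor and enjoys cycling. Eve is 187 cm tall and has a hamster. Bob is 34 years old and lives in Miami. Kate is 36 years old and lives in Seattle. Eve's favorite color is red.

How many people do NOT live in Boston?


Not in Boston: 2

2


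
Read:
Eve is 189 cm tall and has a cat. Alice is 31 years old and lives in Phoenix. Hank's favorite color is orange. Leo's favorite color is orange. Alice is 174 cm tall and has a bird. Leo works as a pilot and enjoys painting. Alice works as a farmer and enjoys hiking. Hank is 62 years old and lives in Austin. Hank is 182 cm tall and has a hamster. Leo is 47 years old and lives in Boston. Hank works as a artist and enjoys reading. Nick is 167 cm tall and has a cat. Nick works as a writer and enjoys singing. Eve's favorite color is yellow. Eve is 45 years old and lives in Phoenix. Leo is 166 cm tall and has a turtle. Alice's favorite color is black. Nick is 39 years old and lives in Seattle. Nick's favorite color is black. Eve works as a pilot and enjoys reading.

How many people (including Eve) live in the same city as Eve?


Eve lives in Phoenix. Count = 2

2


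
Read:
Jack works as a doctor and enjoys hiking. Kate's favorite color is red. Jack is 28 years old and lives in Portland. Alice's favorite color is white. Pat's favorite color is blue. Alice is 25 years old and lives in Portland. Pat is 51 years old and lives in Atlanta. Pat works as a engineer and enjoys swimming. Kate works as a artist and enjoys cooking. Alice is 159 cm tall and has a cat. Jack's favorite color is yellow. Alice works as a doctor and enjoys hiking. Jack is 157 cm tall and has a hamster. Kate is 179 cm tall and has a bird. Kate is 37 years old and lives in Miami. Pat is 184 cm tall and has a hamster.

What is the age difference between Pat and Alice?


|51 - 25| = 26

26
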